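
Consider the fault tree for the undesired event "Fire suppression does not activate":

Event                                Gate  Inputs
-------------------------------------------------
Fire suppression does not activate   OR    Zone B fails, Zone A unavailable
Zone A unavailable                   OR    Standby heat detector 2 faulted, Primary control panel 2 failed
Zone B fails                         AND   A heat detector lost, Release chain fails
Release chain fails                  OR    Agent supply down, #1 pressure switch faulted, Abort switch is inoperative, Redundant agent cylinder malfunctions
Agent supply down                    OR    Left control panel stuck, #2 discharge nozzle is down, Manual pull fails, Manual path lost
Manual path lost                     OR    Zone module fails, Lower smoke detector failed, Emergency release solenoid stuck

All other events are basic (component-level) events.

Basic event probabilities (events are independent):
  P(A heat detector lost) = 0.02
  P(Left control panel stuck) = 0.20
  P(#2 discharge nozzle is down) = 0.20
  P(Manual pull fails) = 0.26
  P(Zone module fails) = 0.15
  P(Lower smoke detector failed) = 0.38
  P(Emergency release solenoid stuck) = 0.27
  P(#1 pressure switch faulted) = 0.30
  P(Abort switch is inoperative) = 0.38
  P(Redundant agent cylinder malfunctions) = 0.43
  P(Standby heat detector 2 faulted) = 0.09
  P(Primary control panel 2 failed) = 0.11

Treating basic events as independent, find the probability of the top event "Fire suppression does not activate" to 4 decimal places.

0.2056

P(Manual path lost) [OR] = 1 − (1−0.15) × (1−0.38) × (1−0.27) = 0.615290
P(Agent supply down) [OR] = 1 − (1−0.20) × (1−0.20) × (1−0.26) × (1−0.615290) = 0.817801
P(Release chain fails) [OR] = 1 − (1−0.817801) × (1−0.30) × (1−0.38) × (1−0.43) = 0.954928
P(Zone B fails) [AND] = 0.02 × 0.954928 = 0.019099
P(Zone A unavailable) [OR] = 1 − (1−0.09) × (1−0.11) = 0.190100
P(Fire suppression does not activate) [OR] = 1 − (1−0.019099) × (1−0.190100) = 0.205568
Rounded to 4 decimal places: P(Fire suppression does not activate) ≈ 0.2056.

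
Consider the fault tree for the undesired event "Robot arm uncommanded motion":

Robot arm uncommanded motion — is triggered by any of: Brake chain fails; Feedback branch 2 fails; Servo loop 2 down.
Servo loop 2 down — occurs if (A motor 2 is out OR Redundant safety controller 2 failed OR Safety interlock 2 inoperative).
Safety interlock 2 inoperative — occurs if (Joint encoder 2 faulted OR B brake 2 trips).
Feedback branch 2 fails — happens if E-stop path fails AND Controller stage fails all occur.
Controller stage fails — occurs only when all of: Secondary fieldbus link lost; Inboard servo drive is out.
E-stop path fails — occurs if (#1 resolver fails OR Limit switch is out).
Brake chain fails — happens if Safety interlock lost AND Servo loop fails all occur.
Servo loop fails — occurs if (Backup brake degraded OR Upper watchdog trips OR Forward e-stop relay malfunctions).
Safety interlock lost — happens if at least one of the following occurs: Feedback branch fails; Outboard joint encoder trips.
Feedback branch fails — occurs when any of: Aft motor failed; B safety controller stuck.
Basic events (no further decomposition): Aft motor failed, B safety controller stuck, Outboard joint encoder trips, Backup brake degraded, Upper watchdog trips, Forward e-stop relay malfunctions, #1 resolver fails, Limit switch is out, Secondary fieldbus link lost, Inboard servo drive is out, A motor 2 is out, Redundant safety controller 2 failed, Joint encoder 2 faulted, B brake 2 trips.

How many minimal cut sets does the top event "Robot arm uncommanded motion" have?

15

Feedback branch fails [OR]: union of children's cut sets → 2 cut set(s).
Safety interlock lost [OR]: union of children's cut sets → 3 cut set(s).
Servo loop fails [OR]: union of children's cut sets → 3 cut set(s).
Brake chain fails [AND]: one cut set from each child combined → 3 × 3 = 9 cut set(s).
E-stop path fails [OR]: union of children's cut sets → 2 cut set(s).
Controller stage fails [AND]: one cut set from each child combined → 1 × 1 = 1 cut set(s).
Feedback branch 2 fails [AND]: one cut set from each child combined → 2 × 1 = 2 cut set(s).
Safety interlock 2 inoperative [OR]: union of children's cut sets → 2 cut set(s).
Servo loop 2 down [OR]: union of children's cut sets → 4 cut set(s).
Robot arm uncommanded motion [OR]: union of children's cut sets → 15 cut set(s).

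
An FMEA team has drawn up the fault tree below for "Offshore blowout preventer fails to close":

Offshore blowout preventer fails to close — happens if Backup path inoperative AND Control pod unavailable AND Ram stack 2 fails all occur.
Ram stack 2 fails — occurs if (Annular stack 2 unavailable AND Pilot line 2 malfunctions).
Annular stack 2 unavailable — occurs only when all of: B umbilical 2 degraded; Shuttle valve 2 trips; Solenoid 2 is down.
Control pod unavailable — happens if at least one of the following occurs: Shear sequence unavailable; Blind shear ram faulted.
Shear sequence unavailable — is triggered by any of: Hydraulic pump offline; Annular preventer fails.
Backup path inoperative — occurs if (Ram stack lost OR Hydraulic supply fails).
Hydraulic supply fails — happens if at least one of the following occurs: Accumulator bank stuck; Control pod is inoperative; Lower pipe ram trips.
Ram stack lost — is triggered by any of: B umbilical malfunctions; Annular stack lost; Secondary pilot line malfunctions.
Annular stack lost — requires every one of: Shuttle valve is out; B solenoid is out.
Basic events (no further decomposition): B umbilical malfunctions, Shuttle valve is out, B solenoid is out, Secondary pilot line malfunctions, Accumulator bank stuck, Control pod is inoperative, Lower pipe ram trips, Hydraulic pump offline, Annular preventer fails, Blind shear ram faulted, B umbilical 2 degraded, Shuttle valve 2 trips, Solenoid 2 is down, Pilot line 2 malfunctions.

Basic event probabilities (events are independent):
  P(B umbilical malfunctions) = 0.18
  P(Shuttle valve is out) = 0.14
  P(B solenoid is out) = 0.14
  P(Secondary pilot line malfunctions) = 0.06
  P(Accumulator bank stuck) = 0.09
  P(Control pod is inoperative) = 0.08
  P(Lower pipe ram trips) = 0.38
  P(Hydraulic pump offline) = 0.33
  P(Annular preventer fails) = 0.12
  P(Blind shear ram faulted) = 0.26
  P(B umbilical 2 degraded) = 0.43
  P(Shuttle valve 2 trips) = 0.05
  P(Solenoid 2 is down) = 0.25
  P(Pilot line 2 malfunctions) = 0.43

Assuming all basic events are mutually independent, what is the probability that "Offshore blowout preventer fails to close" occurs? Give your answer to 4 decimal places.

0.0008

P(Annular stack lost) [AND] = 0.14 × 0.14 = 0.019600
P(Ram stack lost) [OR] = 1 − (1−0.18) × (1−0.019600) × (1−0.06) = 0.244308
P(Hydraulic supply fails) [OR] = 1 − (1−0.09) × (1−0.08) × (1−0.38) = 0.480936
P(Backup path inoperative) [OR] = 1 − (1−0.244308) × (1−0.480936) = 0.607747
P(Shear sequence unavailable) [OR] = 1 − (1−0.33) × (1−0.12) = 0.410400
P(Control pod unavailable) [OR] = 1 − (1−0.410400) × (1−0.26) = 0.563696
P(Annular stack 2 unavailable) [AND] = 0.43 × 0.05 × 0.25 = 0.005375
P(Ram stack 2 fails) [AND] = 0.005375 × 0.43 = 0.002311
P(Offshore blowout preventer fails to close) [AND] = 0.607747 × 0.563696 × 0.002311 = 0.000792
Rounded to 4 decimal places: P(Offshore blowout preventer fails to close) ≈ 0.0008.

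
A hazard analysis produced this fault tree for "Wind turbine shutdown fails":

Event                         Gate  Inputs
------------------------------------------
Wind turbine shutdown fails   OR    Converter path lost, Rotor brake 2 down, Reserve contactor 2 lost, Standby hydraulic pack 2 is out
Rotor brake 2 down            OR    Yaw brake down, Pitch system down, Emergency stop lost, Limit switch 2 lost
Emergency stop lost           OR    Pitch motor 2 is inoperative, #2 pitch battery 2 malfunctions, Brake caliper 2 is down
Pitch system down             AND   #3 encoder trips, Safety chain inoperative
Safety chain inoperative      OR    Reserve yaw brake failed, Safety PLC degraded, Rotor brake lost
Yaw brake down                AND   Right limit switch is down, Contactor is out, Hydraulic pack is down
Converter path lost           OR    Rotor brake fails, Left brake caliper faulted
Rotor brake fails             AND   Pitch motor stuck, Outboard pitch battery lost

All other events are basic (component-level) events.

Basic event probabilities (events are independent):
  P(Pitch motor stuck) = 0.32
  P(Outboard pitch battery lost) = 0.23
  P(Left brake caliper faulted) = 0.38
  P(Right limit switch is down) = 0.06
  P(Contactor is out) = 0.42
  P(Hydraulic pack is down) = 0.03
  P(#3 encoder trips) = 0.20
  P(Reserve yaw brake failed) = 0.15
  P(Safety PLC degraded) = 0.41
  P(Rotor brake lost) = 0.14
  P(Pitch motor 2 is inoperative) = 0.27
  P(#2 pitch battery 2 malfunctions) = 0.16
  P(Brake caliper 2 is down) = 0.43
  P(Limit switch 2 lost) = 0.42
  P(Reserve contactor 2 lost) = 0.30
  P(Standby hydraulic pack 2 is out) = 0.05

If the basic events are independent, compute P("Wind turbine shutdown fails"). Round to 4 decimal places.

0.9314

P(Rotor brake fails) [AND] = 0.32 × 0.23 = 0.073600
P(Converter path lost) [OR] = 1 − (1−0.073600) × (1−0.38) = 0.425632
P(Yaw brake down) [AND] = 0.06 × 0.42 × 0.03 = 0.000756
P(Safety chain inoperative) [OR] = 1 − (1−0.15) × (1−0.41) × (1−0.14) = 0.568710
P(Pitch system down) [AND] = 0.20 × 0.568710 = 0.113742
P(Emergency stop lost) [OR] = 1 − (1−0.27) × (1−0.16) × (1−0.43) = 0.650476
P(Rotor brake 2 down) [OR] = 1 − (1−0.000756) × (1−0.113742) × (1−0.650476) × (1−0.42) = 0.820470
P(Wind turbine shutdown fails) [OR] = 1 − (1−0.425632) × (1−0.820470) × (1−0.30) × (1−0.05) = 0.931428
Rounded to 4 decimal places: P(Wind turbine shutdown fails) ≈ 0.9314.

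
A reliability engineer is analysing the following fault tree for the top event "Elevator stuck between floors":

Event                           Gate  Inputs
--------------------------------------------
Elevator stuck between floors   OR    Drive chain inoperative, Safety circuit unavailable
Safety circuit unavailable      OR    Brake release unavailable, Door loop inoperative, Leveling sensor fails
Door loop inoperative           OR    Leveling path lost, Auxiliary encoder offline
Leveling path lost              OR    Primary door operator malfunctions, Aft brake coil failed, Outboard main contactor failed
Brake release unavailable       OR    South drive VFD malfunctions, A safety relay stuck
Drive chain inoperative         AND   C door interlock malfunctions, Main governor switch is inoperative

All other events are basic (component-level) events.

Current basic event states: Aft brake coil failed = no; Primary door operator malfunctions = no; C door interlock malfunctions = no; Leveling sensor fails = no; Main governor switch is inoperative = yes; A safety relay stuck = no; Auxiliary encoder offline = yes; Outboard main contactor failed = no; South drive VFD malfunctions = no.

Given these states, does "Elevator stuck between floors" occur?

Drive chain inoperative [AND]: C door interlock malfunctions=not, Main governor switch is inoperative=occurs → not all inputs occur → does not occur.
Brake release unavailable [OR]: South drive VFD malfunctions=not, A safety relay stuck=not → no input occurs → does not occur.
Leveling path lost [OR]: Primary door operator malfunctions=not, Aft brake coil failed=not, Outboard main contactor failed=not → no input occurs → does not occur.
Door loop inoperative [OR]: Leveling path lost=not, Auxiliary encoder offline=occurs → at least one input occurs → occurs.
Safety circuit unavailable [OR]: Brake release unavailable=not, Door loop inoperative=occurs, Leveling sensor fails=not → at least one input occurs → occurs.
Elevator stuck between floors [OR]: Drive chain inoperative=not, Safety circuit unavailable=occurs → at least one input occurs → occurs.

Yes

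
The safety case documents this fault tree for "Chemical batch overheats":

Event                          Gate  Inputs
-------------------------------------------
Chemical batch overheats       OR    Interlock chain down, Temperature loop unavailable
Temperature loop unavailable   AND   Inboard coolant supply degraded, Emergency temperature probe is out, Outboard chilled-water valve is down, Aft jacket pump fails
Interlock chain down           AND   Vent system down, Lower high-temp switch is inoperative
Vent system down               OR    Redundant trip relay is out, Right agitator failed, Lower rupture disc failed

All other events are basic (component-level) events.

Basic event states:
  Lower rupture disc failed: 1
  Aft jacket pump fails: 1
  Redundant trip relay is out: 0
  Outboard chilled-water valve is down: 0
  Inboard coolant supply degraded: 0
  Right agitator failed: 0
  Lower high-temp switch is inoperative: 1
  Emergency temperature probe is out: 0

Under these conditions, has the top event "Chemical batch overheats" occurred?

Yes

Vent system down [OR]: Redundant trip relay is out=not, Right agitator failed=not, Lower rupture disc failed=occurs → at least one input occurs → occurs.
Interlock chain down [AND]: Vent system down=occurs, Lower high-temp switch is inoperative=occurs → all inputs occur → occurs.
Temperature loop unavailable [AND]: Inboard coolant supply degraded=not, Emergency temperature probe is out=not, Outboard chilled-water valve is down=not, Aft jacket pump fails=occurs → not all inputs occur → does not occur.
Chemical batch overheats [OR]: Interlock chain down=occurs, Temperature loop unavailable=not → at least one input occurs → occurs.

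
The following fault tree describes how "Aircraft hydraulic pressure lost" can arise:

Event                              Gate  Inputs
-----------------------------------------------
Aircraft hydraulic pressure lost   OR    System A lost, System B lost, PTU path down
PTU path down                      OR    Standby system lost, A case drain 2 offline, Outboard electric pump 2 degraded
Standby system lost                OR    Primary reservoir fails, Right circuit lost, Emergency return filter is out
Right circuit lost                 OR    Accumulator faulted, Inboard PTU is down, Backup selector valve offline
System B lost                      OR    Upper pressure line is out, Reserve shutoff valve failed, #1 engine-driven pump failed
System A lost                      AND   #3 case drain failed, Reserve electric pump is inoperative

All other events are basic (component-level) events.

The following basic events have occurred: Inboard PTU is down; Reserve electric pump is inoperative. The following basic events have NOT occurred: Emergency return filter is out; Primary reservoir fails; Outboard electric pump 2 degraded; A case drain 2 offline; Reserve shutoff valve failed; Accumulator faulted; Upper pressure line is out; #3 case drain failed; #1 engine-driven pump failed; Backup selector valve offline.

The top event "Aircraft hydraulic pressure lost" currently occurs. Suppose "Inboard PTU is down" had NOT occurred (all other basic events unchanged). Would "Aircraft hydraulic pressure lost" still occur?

No

Counterfactual: set "Inboard PTU is down" to not occurred.
System A lost [AND]: #3 case drain failed=not, Reserve electric pump is inoperative=occurs → not all inputs occur → does not occur.
System B lost [OR]: Upper pressure line is out=not, Reserve shutoff valve failed=not, #1 engine-driven pump failed=not → no input occurs → does not occur.
Right circuit lost [OR]: Accumulator faulted=not, Inboard PTU is down=not, Backup selector valve offline=not → no input occurs → does not occur.
Standby system lost [OR]: Primary reservoir fails=not, Right circuit lost=not, Emergency return filter is out=not → no input occurs → does not occur.
PTU path down [OR]: Standby system lost=not, A case drain 2 offline=not, Outboard electric pump 2 degraded=not → no input occurs → does not occur.
Aircraft hydraulic pressure lost [OR]: System A lost=not, System B lost=not, PTU path down=not → no input occurs → does not occur.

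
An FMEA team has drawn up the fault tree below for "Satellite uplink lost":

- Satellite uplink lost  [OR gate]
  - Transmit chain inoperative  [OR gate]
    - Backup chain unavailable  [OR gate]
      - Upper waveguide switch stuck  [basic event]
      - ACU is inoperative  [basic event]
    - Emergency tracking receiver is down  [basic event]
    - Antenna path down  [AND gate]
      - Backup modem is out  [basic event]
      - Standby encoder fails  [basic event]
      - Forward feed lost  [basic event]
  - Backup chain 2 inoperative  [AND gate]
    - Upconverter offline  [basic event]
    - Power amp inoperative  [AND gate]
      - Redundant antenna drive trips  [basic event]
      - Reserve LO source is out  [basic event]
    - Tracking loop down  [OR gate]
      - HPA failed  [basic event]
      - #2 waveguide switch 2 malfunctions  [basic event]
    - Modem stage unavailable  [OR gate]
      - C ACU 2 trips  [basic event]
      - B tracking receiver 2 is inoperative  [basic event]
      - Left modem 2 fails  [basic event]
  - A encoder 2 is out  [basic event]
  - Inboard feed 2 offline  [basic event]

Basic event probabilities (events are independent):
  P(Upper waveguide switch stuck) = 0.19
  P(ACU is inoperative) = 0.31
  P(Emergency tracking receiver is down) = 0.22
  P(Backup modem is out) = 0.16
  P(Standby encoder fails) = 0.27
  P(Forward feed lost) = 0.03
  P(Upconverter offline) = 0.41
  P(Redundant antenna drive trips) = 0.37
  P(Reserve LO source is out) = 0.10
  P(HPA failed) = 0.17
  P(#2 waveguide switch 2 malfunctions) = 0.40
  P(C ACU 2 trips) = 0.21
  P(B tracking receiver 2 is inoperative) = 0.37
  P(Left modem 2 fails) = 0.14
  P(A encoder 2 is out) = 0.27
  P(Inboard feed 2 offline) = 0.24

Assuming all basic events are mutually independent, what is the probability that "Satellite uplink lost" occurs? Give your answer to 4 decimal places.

P(Backup chain unavailable) [OR] = 1 − (1−0.19) × (1−0.31) = 0.441100
P(Antenna path down) [AND] = 0.16 × 0.27 × 0.03 = 0.001296
P(Transmit chain inoperative) [OR] = 1 − (1−0.441100) × (1−0.22) × (1−0.001296) = 0.564623
P(Power amp inoperative) [AND] = 0.37 × 0.10 = 0.037000
P(Tracking loop down) [OR] = 1 − (1−0.17) × (1−0.40) = 0.502000
P(Modem stage unavailable) [OR] = 1 − (1−0.21) × (1−0.37) × (1−0.14) = 0.571978
P(Backup chain 2 inoperative) [AND] = 0.41 × 0.037000 × 0.502000 × 0.571978 = 0.004356
P(Satellite uplink lost) [OR] = 1 − (1−0.564623) × (1−0.004356) × (1−0.27) × (1−0.24) = 0.759505
Rounded to 4 decimal places: P(Satellite uplink lost) ≈ 0.7595.

0.7595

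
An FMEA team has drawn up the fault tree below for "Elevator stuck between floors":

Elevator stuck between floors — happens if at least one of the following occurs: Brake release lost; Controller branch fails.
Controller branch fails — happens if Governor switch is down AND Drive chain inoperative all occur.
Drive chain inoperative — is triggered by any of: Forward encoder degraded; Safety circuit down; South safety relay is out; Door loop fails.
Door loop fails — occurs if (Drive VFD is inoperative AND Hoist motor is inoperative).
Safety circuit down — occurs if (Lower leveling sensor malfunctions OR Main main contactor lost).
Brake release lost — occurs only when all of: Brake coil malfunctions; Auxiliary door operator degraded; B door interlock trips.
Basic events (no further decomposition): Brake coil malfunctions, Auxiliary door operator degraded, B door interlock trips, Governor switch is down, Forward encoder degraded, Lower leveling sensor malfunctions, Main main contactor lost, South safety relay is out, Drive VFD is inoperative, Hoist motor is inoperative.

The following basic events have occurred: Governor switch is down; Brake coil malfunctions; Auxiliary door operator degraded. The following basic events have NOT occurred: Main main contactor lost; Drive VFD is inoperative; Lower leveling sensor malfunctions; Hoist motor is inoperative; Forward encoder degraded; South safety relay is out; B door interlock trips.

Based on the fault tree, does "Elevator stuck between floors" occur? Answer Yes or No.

No

Brake release lost [AND]: Brake coil malfunctions=occurs, Auxiliary door operator degraded=occurs, B door interlock trips=not → not all inputs occur → does not occur.
Safety circuit down [OR]: Lower leveling sensor malfunctions=not, Main main contactor lost=not → no input occurs → does not occur.
Door loop fails [AND]: Drive VFD is inoperative=not, Hoist motor is inoperative=not → not all inputs occur → does not occur.
Drive chain inoperative [OR]: Forward encoder degraded=not, Safety circuit down=not, South safety relay is out=not, Door loop fails=not → no input occurs → does not occur.
Controller branch fails [AND]: Governor switch is down=occurs, Drive chain inoperative=not → not all inputs occur → does not occur.
Elevator stuck between floors [OR]: Brake release lost=not, Controller branch fails=not → no input occurs → does not occur.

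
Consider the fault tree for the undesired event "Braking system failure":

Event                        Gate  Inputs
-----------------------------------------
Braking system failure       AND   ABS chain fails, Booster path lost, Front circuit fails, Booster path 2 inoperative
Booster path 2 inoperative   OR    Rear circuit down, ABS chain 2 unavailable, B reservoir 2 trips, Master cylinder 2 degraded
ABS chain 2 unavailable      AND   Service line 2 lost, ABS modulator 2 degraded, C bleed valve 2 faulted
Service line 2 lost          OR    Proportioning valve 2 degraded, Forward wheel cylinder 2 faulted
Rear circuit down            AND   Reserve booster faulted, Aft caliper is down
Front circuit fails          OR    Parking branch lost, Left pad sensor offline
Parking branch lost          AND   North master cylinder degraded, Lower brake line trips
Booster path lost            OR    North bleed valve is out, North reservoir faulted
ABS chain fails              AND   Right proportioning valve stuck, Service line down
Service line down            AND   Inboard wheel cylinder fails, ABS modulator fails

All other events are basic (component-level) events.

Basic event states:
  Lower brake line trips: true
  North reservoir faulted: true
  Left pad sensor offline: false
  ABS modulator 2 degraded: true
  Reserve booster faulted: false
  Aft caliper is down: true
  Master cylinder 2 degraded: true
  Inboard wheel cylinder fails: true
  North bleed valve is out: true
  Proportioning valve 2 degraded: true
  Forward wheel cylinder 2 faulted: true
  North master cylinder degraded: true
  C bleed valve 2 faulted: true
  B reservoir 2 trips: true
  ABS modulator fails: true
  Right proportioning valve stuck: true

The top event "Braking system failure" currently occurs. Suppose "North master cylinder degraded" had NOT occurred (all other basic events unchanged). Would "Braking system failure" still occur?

Counterfactual: set "North master cylinder degraded" to not occurred.
Service line down [AND]: Inboard wheel cylinder fails=occurs, ABS modulator fails=occurs → all inputs occur → occurs.
ABS chain fails [AND]: Right proportioning valve stuck=occurs, Service line down=occurs → all inputs occur → occurs.
Booster path lost [OR]: North bleed valve is out=occurs, North reservoir faulted=occurs → at least one input occurs → occurs.
Parking branch lost [AND]: North master cylinder degraded=not, Lower brake line trips=occurs → not all inputs occur → does not occur.
Front circuit fails [OR]: Parking branch lost=not, Left pad sensor offline=not → no input occurs → does not occur.
Rear circuit down [AND]: Reserve booster faulted=not, Aft caliper is down=occurs → not all inputs occur → does not occur.
Service line 2 lost [OR]: Proportioning valve 2 degraded=occurs, Forward wheel cylinder 2 faulted=occurs → at least one input occurs → occurs.
ABS chain 2 unavailable [AND]: Service line 2 lost=occurs, ABS modulator 2 degraded=occurs, C bleed valve 2 faulted=occurs → all inputs occur → occurs.
Booster path 2 inoperative [OR]: Rear circuit down=not, ABS chain 2 unavailable=occurs, B reservoir 2 trips=occurs, Master cylinder 2 degraded=occurs → at least one input occurs → occurs.
Braking system failure [AND]: ABS chain fails=occurs, Booster path lost=occurs, Front circuit fails=not, Booster path 2 inoperative=occurs → not all inputs occur → does not occur.

No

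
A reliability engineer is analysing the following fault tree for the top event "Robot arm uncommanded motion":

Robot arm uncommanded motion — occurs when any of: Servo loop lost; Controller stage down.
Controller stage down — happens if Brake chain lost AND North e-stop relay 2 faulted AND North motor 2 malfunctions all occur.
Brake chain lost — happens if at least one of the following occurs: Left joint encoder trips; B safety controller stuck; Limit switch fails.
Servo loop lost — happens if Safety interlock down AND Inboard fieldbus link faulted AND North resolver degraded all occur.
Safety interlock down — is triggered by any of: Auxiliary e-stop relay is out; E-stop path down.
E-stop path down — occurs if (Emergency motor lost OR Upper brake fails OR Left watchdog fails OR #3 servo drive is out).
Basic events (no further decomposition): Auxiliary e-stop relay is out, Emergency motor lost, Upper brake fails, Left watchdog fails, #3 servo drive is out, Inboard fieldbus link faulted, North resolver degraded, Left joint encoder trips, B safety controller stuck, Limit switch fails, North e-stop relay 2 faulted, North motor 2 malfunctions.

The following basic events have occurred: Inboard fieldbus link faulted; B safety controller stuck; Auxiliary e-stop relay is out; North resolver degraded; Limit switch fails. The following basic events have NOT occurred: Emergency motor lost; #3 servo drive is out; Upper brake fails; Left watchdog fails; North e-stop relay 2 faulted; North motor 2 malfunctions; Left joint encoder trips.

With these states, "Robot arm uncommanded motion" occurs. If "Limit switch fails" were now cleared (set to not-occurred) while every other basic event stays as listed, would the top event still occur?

Yes

Counterfactual: set "Limit switch fails" to not occurred.
E-stop path down [OR]: Emergency motor lost=not, Upper brake fails=not, Left watchdog fails=not, #3 servo drive is out=not → no input occurs → does not occur.
Safety interlock down [OR]: Auxiliary e-stop relay is out=occurs, E-stop path down=not → at least one input occurs → occurs.
Servo loop lost [AND]: Safety interlock down=occurs, Inboard fieldbus link faulted=occurs, North resolver degraded=occurs → all inputs occur → occurs.
Brake chain lost [OR]: Left joint encoder trips=not, B safety controller stuck=occurs, Limit switch fails=not → at least one input occurs → occurs.
Controller stage down [AND]: Brake chain lost=occurs, North e-stop relay 2 faulted=not, North motor 2 malfunctions=not → not all inputs occur → does not occur.
Robot arm uncommanded motion [OR]: Servo loop lost=occurs, Controller stage down=not → at least one input occurs → occurs.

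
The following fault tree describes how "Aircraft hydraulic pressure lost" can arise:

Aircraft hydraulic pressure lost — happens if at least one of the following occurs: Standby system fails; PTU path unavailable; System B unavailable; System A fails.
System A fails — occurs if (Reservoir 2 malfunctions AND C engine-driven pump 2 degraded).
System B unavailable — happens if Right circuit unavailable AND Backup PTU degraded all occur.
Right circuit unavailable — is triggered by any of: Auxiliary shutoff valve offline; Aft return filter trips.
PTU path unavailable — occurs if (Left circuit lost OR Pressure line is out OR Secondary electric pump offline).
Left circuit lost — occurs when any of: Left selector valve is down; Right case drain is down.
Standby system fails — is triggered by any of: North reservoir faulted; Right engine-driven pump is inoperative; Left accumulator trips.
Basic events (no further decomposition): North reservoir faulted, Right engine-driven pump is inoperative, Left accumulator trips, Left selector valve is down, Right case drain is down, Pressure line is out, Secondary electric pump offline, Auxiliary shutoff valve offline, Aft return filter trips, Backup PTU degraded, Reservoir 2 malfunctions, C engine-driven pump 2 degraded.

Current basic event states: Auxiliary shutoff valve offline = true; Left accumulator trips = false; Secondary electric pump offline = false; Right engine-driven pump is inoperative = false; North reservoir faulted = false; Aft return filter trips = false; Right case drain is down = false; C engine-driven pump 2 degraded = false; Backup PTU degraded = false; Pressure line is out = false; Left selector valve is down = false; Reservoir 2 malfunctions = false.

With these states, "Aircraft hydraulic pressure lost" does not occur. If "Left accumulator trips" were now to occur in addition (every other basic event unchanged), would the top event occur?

Yes

Counterfactual: set "Left accumulator trips" to occurred.
Standby system fails [OR]: North reservoir faulted=not, Right engine-driven pump is inoperative=not, Left accumulator trips=occurs → at least one input occurs → occurs.
Left circuit lost [OR]: Left selector valve is down=not, Right case drain is down=not → no input occurs → does not occur.
PTU path unavailable [OR]: Left circuit lost=not, Pressure line is out=not, Secondary electric pump offline=not → no input occurs → does not occur.
Right circuit unavailable [OR]: Auxiliary shutoff valve offline=occurs, Aft return filter trips=not → at least one input occurs → occurs.
System B unavailable [AND]: Right circuit unavailable=occurs, Backup PTU degraded=not → not all inputs occur → does not occur.
System A fails [AND]: Reservoir 2 malfunctions=not, C engine-driven pump 2 degraded=not → not all inputs occur → does not occur.
Aircraft hydraulic pressure lost [OR]: Standby system fails=occurs, PTU path unavailable=not, System B unavailable=not, System A fails=not → at least one input occurs → occurs.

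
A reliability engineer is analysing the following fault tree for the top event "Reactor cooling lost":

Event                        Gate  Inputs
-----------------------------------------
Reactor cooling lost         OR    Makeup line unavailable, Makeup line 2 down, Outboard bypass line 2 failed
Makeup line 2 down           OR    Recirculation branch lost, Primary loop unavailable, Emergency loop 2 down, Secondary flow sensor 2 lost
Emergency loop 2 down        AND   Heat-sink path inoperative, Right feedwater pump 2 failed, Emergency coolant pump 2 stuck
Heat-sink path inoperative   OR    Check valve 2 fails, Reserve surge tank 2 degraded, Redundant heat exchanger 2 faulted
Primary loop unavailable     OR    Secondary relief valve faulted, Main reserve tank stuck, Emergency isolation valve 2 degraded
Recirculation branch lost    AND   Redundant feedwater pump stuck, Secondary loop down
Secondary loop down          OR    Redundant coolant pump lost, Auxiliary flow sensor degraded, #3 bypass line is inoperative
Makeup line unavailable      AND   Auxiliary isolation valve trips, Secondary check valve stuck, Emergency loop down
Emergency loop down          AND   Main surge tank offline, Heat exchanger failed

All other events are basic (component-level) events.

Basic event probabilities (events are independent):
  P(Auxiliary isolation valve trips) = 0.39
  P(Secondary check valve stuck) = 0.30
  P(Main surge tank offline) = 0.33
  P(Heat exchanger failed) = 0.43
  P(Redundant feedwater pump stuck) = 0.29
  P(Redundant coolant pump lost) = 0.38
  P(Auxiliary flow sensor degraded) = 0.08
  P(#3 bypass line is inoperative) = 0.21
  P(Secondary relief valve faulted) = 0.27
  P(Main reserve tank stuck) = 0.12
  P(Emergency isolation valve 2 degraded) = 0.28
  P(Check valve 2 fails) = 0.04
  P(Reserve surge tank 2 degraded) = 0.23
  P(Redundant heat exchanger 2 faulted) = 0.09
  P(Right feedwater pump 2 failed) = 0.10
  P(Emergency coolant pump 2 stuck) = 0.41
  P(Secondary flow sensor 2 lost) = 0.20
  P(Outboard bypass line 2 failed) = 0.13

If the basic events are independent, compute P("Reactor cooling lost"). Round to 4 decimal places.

P(Emergency loop down) [AND] = 0.33 × 0.43 = 0.141900
P(Makeup line unavailable) [AND] = 0.39 × 0.30 × 0.141900 = 0.016602
P(Secondary loop down) [OR] = 1 − (1−0.38) × (1−0.08) × (1−0.21) = 0.549384
P(Recirculation branch lost) [AND] = 0.29 × 0.549384 = 0.159321
P(Primary loop unavailable) [OR] = 1 − (1−0.27) × (1−0.12) × (1−0.28) = 0.537472
P(Heat-sink path inoperative) [OR] = 1 − (1−0.04) × (1−0.23) × (1−0.09) = 0.327328
P(Emergency loop 2 down) [AND] = 0.327328 × 0.10 × 0.41 = 0.013420
P(Makeup line 2 down) [OR] = 1 − (1−0.159321) × (1−0.537472) × (1−0.013420) × (1−0.20) = 0.693104
P(Reactor cooling lost) [OR] = 1 − (1−0.016602) × (1−0.693104) × (1−0.13) = 0.737433
Rounded to 4 decimal places: P(Reactor cooling lost) ≈ 0.7374.

0.7374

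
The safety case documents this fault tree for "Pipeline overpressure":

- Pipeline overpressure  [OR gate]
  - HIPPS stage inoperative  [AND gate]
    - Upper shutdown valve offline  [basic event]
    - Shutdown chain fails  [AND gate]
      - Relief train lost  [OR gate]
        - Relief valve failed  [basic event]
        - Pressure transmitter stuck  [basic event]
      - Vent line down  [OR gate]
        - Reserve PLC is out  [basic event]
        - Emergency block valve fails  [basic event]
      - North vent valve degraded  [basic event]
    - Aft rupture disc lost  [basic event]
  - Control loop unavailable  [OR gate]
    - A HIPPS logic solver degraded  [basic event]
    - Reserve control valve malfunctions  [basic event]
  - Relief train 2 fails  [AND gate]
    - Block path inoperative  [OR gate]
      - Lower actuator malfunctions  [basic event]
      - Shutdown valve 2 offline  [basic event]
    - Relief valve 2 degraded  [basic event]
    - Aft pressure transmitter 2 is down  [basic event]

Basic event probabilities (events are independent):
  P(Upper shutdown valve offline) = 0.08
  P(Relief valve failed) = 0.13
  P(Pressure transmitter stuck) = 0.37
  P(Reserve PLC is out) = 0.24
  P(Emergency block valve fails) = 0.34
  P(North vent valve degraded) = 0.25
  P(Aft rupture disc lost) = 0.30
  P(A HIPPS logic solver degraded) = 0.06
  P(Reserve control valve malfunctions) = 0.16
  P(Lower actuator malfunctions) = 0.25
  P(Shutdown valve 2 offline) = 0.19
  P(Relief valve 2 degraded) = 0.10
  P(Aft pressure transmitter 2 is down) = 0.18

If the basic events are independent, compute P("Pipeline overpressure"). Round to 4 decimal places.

P(Relief train lost) [OR] = 1 − (1−0.13) × (1−0.37) = 0.451900
P(Vent line down) [OR] = 1 − (1−0.24) × (1−0.34) = 0.498400
P(Shutdown chain fails) [AND] = 0.451900 × 0.498400 × 0.25 = 0.056307
P(HIPPS stage inoperative) [AND] = 0.08 × 0.056307 × 0.30 = 0.001351
P(Control loop unavailable) [OR] = 1 − (1−0.06) × (1−0.16) = 0.210400
P(Block path inoperative) [OR] = 1 − (1−0.25) × (1−0.19) = 0.392500
P(Relief train 2 fails) [AND] = 0.392500 × 0.10 × 0.18 = 0.007065
P(Pipeline overpressure) [OR] = 1 − (1−0.001351) × (1−0.210400) × (1−0.007065) = 0.217038
Rounded to 4 decimal places: P(Pipeline overpressure) ≈ 0.2170.

0.2170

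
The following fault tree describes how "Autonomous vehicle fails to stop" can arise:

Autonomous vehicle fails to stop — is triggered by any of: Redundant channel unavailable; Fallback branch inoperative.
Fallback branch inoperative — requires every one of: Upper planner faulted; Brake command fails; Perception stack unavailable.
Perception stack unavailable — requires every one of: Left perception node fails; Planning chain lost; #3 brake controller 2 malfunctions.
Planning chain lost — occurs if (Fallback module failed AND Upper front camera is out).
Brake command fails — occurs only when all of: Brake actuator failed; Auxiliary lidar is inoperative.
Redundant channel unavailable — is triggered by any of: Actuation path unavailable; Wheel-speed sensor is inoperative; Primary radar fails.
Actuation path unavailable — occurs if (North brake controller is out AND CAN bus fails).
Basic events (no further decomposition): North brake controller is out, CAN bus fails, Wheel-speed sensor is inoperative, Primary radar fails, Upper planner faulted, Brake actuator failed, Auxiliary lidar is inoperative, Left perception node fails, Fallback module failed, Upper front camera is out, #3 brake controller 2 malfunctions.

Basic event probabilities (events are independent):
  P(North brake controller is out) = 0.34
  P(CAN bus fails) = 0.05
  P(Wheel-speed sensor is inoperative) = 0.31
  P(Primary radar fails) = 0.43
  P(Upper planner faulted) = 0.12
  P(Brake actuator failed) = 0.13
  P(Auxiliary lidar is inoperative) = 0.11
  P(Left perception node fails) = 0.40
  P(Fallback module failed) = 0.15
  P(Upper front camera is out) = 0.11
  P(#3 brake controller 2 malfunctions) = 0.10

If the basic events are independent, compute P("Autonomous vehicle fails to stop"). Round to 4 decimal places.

0.6134

P(Actuation path unavailable) [AND] = 0.34 × 0.05 = 0.017000
P(Redundant channel unavailable) [OR] = 1 − (1−0.017000) × (1−0.31) × (1−0.43) = 0.613386
P(Brake command fails) [AND] = 0.13 × 0.11 = 0.014300
P(Planning chain lost) [AND] = 0.15 × 0.11 = 0.016500
P(Perception stack unavailable) [AND] = 0.40 × 0.016500 × 0.10 = 0.000660
P(Fallback branch inoperative) [AND] = 0.12 × 0.014300 × 0.000660 = 0.000001
P(Autonomous vehicle fails to stop) [OR] = 1 − (1−0.613386) × (1−0.000001) = 0.613386
Rounded to 4 decimal places: P(Autonomous vehicle fails to stop) ≈ 0.6134.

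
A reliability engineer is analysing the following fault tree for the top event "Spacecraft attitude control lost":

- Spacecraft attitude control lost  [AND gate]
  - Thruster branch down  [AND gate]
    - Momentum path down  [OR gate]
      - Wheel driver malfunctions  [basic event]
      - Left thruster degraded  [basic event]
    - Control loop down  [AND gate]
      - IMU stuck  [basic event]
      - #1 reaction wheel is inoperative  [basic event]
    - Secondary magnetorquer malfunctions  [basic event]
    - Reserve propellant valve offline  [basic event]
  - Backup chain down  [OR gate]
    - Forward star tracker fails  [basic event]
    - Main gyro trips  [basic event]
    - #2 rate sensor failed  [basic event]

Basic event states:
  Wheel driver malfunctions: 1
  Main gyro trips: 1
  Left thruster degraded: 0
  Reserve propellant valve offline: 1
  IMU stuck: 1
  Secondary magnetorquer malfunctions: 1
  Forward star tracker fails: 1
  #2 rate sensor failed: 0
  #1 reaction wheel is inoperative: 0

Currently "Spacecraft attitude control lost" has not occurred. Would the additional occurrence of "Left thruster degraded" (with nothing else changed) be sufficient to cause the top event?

Counterfactual: set "Left thruster degraded" to occurred.
Momentum path down [OR]: Wheel driver malfunctions=occurs, Left thruster degraded=occurs → at least one input occurs → occurs.
Control loop down [AND]: IMU stuck=occurs, #1 reaction wheel is inoperative=not → not all inputs occur → does not occur.
Thruster branch down [AND]: Momentum path down=occurs, Control loop down=not, Secondary magnetorquer malfunctions=occurs, Reserve propellant valve offline=occurs → not all inputs occur → does not occur.
Backup chain down [OR]: Forward star tracker fails=occurs, Main gyro trips=occurs, #2 rate sensor failed=not → at least one input occurs → occurs.
Spacecraft attitude control lost [AND]: Thruster branch down=not, Backup chain down=occurs → not all inputs occur → does not occur.

No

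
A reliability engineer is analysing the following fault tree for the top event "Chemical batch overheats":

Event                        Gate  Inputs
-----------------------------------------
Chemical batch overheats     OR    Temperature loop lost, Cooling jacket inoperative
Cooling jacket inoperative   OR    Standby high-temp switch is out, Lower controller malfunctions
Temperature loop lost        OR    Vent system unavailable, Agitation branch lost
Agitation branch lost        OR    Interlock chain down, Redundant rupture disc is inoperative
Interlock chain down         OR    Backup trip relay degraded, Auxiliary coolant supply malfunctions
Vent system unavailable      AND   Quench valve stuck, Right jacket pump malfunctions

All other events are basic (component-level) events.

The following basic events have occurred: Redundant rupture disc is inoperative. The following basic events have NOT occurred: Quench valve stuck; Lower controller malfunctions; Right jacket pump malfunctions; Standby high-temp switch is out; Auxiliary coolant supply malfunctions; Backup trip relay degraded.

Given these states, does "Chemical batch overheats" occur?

Yes

Vent system unavailable [AND]: Quench valve stuck=not, Right jacket pump malfunctions=not → not all inputs occur → does not occur.
Interlock chain down [OR]: Backup trip relay degraded=not, Auxiliary coolant supply malfunctions=not → no input occurs → does not occur.
Agitation branch lost [OR]: Interlock chain down=not, Redundant rupture disc is inoperative=occurs → at least one input occurs → occurs.
Temperature loop lost [OR]: Vent system unavailable=not, Agitation branch lost=occurs → at least one input occurs → occurs.
Cooling jacket inoperative [OR]: Standby high-temp switch is out=not, Lower controller malfunctions=not → no input occurs → does not occur.
Chemical batch overheats [OR]: Temperature loop lost=occurs, Cooling jacket inoperative=not → at least one input occurs → occurs.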